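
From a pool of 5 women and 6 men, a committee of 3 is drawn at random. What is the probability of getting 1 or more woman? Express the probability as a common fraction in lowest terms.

Total selections: C(11,3) = 165.
Favorable selections (1 or more woman): C(5,1)·C(6,2) + C(5,2)·C(6,1) + C(5,3)·C(6,0) = 75 + 60 + 10 = 145.
Probability = 145/165 = 29/33.

29/33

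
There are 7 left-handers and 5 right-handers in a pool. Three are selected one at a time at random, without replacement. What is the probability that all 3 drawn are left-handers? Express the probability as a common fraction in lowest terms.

7/44

Multiply the conditional probabilities at each draw: 7/12 · 6/11 · 5/10 = 210/1320 = 7/44.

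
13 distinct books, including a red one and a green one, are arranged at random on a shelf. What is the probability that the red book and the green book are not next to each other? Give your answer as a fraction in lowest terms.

There are 13! = 6227020800 arrangements.
Arrangements with the red book and the green book adjacent: 2·12! = 958003200.
So not adjacent: 6227020800 − 958003200 = 5269017600, probability 5269017600/6227020800 = 11/13.

11/13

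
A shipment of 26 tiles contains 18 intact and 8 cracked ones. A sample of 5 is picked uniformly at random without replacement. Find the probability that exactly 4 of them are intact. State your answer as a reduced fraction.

Total number of selections: C(26,5) = 65780.
Selections with exactly 4 intact: choose 4 of the 18 intact and 1 of the 8 cracked, C(18,4)·C(8,1) = 3060·8 = 24480.
Probability = 24480/65780 = 1224/3289.

1224/3289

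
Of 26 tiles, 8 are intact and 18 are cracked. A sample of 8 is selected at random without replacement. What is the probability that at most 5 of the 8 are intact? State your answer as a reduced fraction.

1557846/1562275

Total selections: C(26,8) = 1562275.
Count the complement (more than 5 intact): C(8,6)·C(18,2) + C(8,7)·C(18,1) + C(8,8)·C(18,0) = 4284 + 144 + 1 = 4429.
Probability = 1 − 4429/1562275 = 1557846/1562275.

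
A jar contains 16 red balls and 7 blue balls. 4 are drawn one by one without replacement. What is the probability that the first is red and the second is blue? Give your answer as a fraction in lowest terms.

56/253

Multiply the conditional probabilities at each draw: 16/23 · 7/22 = 112/506 = 56/253.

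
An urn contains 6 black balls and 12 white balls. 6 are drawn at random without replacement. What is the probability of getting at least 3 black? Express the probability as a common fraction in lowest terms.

Total selections: C(18,6) = 18564.
Count the complement (fewer than 3 black): C(6,0)·C(12,6) + C(6,1)·C(12,5) + C(6,2)·C(12,4) = 924 + 4752 + 7425 = 13101.
Probability = 1 − 13101/18564 = 5463/18564 = 1821/6188.

1821/6188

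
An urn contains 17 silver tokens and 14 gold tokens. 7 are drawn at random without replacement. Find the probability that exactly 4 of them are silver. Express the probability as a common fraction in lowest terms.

There are C(31,7) = 2629575 ways to choose 7 from 31.
Selections with exactly 4 silver: choose 4 of the 17 silver and 3 of the 14 gold, C(17,4)·C(14,3) = 2380·364 = 866320.
Probability = 866320/2629575 = 13328/40455.

13328/40455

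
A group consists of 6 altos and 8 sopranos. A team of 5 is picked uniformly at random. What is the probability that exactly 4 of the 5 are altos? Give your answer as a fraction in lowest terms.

The sample space is all 5-subsets of the 14: C(14,5) = 2002.
Selections with exactly 4 altos: choose 4 of the 6 altos and 1 of the 8 sopranos, C(6,4)·C(8,1) = 15·8 = 120.
Probability = 120/2002 = 60/1001.

60/1001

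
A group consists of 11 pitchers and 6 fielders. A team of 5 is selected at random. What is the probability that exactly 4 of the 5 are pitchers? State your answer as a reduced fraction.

495/1547

There are C(17,5) = 6188 ways to choose 5 from 17.
Selections with exactly 4 pitchers: choose 4 of the 11 pitchers and 1 of the 6 fielders, C(11,4)·C(6,1) = 330·6 = 1980.
Probability = 1980/6188 = 495/1547.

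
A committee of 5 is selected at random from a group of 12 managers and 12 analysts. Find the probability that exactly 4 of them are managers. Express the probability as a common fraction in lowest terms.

There are C(24,5) = 42504 ways to choose 5 from 24.
Selections with exactly 4 managers: choose 4 of the 12 managers and 1 of the 12 analysts, C(12,4)·C(12,1) = 495·12 = 5940.
Probability = 5940/42504 = 45/322.

45/322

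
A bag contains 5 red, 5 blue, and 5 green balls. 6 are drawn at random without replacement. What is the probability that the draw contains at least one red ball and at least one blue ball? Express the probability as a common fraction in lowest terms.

131/143

There are C(15,6) = 5005 possible draws.
By inclusion-exclusion on the complements, draws missing all red or all blue: C(10,6) + C(10,6) − C(5,6) = 210 + 210 − 0 = 420.
So draws with at least one of each: 5005 − 420 = 4585, probability 4585/5005 = 131/143.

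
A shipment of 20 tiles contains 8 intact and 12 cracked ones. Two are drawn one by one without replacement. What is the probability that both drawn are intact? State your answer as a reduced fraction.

14/95

Multiply the conditional probabilities at each draw: 8/20 · 7/19 = 56/380 = 14/95.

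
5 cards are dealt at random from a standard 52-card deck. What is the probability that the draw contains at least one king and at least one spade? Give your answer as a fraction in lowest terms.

229297/866320

There are C(52,5) = 2598960 possible draws.
By inclusion-exclusion on the complements, draws missing all kings or all spades: C(48,5) + C(39,5) − C(36,5) = 1712304 + 575757 − 376992 = 1911069.
So draws with at least one of each: 2598960 − 1911069 = 687891, probability 687891/2598960 = 229297/866320.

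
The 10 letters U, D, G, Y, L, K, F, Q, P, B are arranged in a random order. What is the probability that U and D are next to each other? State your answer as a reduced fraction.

1/5

There are 10! = 3628800 arrangements.
Treat U and D as a block: 9! arrangements of the blocks × 2 orders within the block = 2·362880 = 725760.
Probability = 725760/3628800 = 1/5.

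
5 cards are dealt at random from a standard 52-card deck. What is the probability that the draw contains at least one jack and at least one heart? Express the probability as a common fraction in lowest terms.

There are C(52,5) = 2598960 possible draws.
By inclusion-exclusion on the complements, draws missing all jacks or all hearts: C(48,5) + C(39,5) − C(36,5) = 1712304 + 575757 − 376992 = 1911069.
So draws with at least one of each: 2598960 − 1911069 = 687891, probability 687891/2598960 = 229297/866320.

229297/866320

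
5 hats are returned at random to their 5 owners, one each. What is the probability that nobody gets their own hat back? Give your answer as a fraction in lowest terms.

There are 5! = 120 assignments.
By inclusion-exclusion, assignments with no fixed points: C(5,0)·5! − C(5,1)·4! + C(5,2)·3! − C(5,3)·2! + C(5,4)·1! − C(5,5)·0! = 44.
Probability = 44/120 = 11/30.

11/30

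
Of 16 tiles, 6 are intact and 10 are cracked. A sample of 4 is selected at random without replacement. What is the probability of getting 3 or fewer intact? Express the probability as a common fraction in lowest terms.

There are C(16,4) = 1820 ways to choose the 4.
The complement is exactly 4 intact: C(6,4)·C(10,0) = 15.
Probability = 1 − 15/1820 = 1805/1820 = 361/364.

361/364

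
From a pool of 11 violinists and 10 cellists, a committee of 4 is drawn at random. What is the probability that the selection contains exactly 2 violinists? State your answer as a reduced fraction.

The sample space is all 4-subsets of the 21: C(21,4) = 5985.
Selections with exactly 2 violinists: choose 2 of the 11 violinists and 2 of the 10 cellists, C(11,2)·C(10,2) = 55·45 = 2475.
Probability = 2475/5985 = 55/133.

55/133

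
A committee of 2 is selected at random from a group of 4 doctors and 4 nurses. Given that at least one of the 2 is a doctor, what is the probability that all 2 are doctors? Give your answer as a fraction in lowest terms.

3/11

Work in counts. Selections with at least one doctor: C(8,2) − C(4,2) = 28 − 6 = 22.
Of those, selections where all 2 are doctors: C(4,2) = 6.
Conditional probability = 6/22 = 3/11.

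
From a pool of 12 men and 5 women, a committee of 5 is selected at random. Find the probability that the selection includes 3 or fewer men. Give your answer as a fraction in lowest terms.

2921/6188

There are C(17,5) = 6188 ways to choose the 5.
Count the complement (more than 3 men): C(12,4)·C(5,1) + C(12,5)·C(5,0) = 2475 + 792 = 3267.
Probability = 1 − 3267/6188 = 2921/6188.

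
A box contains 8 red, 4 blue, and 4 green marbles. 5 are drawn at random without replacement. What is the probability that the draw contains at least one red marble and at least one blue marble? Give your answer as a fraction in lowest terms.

There are C(16,5) = 4368 possible draws.
By inclusion-exclusion on the complements, draws missing all red or all blue: C(8,5) + C(12,5) − C(4,5) = 56 + 792 − 0 = 848.
So draws with at least one of each: 4368 − 848 = 3520, probability 3520/4368 = 220/273.

220/273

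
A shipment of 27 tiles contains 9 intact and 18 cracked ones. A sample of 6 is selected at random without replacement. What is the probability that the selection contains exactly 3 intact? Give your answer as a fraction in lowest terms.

3808/16445

Total number of selections: C(27,6) = 296010.
Selections with exactly 3 intact: choose 3 of the 9 intact and 3 of the 18 cracked, C(9,3)·C(18,3) = 84·816 = 68544.
Probability = 68544/296010 = 3808/16445.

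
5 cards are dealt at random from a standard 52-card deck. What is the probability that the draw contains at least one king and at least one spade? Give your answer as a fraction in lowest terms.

There are C(52,5) = 2598960 possible draws.
By inclusion-exclusion on the complements, draws missing all kings or all spades: C(48,5) + C(39,5) − C(36,5) = 1712304 + 575757 − 376992 = 1911069.
So draws with at least one of each: 2598960 − 1911069 = 687891, probability 687891/2598960 = 229297/866320.

229297/866320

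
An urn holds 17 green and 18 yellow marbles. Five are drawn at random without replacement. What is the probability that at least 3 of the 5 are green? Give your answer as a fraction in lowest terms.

2251/4774

Total selections: C(35,5) = 324632.
Favorable selections (at least 3 green): C(17,3)·C(18,2) + C(17,4)·C(18,1) + C(17,5)·C(18,0) = 104040 + 42840 + 6188 = 153068.
Probability = 153068/324632 = 2251/4774.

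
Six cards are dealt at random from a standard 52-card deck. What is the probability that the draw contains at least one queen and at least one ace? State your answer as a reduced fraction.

718637/5089630

There are C(52,6) = 20358520 possible draws.
By inclusion-exclusion on the complements, draws missing all queens or all aces: C(48,6) + C(48,6) − C(44,6) = 12271512 + 12271512 − 7059052 = 17483972.
So draws with at least one of each: 20358520 − 17483972 = 2874548, probability 2874548/20358520 = 718637/5089630.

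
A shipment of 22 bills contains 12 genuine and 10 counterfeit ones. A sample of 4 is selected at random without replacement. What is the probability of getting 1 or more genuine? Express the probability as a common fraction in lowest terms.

There are C(22,4) = 7315 ways to choose the 4.
Favorable selections (1 or more genuine): C(12,1)·C(10,3) + C(12,2)·C(10,2) + C(12,3)·C(10,1) + C(12,4)·C(10,0) = 1440 + 2970 + 2200 + 495 = 7105.
Probability = 7105/7315 = 203/209.

203/209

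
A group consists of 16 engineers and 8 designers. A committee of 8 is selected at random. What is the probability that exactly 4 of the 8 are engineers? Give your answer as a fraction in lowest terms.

127400/735471

Total number of selections: C(24,8) = 735471.
Selections with exactly 4 engineers: choose 4 of the 16 engineers and 4 of the 8 designers, C(16,4)·C(8,4) = 1820·70 = 127400.
Probability = 127400/735471.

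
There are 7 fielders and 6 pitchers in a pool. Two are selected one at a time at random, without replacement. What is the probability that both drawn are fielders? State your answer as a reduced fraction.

7/26

Multiply the conditional probabilities at each draw: 7/13 · 6/12 = 42/156 = 7/26.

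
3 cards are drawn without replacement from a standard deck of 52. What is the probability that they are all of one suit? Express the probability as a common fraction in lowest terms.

There are C(52,3) = 22100 possible 3-card hands.
Hands of one suit: 4 suits × C(13,3) = 4·286 = 1144.
Probability = 1144/22100 = 22/425.

22/425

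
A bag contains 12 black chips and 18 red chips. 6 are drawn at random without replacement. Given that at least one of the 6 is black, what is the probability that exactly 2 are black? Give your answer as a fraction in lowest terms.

Work in counts. Selections with at least one black: C(30,6) − C(18,6) = 593775 − 18564 = 575211.
Of those, selections where exactly 2 are black: C(12,2)·C(18,4) = 66·3060 = 201960.
Conditional probability = 201960/575211 = 67320/191737.

67320/191737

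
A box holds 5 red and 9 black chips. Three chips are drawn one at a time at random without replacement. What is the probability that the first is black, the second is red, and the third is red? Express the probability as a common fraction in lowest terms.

15/182

Multiply the conditional probabilities at each draw: 9/14 · 5/13 · 4/12 = 180/2184 = 15/182.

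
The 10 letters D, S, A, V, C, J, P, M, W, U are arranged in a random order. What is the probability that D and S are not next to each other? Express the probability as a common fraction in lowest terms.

4/5

There are 10! = 3628800 arrangements.
Arrangements with D and S adjacent: 2·9! = 725760.
So not adjacent: 3628800 − 725760 = 2903040, probability 2903040/3628800 = 4/5.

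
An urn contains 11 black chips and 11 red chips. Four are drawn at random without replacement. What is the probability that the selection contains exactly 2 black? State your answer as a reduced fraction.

The sample space is all 4-subsets of the 22: C(22,4) = 7315.
Selections with exactly 2 black: choose 2 of the 11 black and 2 of the 11 red, C(11,2)·C(11,2) = 55·55 = 3025.
Probability = 3025/7315 = 55/133.

55/133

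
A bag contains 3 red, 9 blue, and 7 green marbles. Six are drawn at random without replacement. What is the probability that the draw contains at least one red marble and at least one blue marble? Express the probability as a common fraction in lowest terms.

53/76

There are C(19,6) = 27132 possible draws.
By inclusion-exclusion on the complements, draws missing all red or all blue: C(16,6) + C(10,6) − C(7,6) = 8008 + 210 − 7 = 8211.
So draws with at least one of each: 27132 − 8211 = 18921, probability 18921/27132 = 53/76.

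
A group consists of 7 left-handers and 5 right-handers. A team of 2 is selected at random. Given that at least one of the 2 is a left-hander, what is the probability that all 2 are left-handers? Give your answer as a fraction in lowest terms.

Work in counts. Selections with at least one left-hander: C(12,2) − C(5,2) = 66 − 10 = 56.
Of those, selections where all 2 are left-handers: C(7,2) = 21.
Conditional probability = 21/56 = 3/8.

3/8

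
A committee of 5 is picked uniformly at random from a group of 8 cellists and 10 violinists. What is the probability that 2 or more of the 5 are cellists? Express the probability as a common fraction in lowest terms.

Total selections: C(18,5) = 8568.
Count the complement (fewer than 2 cellists): C(8,0)·C(10,5) + C(8,1)·C(10,4) = 252 + 1680 = 1932.
Probability = 1 − 1932/8568 = 6636/8568 = 79/102.

79/102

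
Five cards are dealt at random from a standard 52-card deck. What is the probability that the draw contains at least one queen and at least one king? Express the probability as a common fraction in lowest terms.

6509/64974

There are C(52,5) = 2598960 possible draws.
By inclusion-exclusion on the complements, draws missing all queens or all kings: C(48,5) + C(48,5) − C(44,5) = 1712304 + 1712304 − 1086008 = 2338600.
So draws with at least one of each: 2598960 − 2338600 = 260360, probability 260360/2598960 = 6509/64974.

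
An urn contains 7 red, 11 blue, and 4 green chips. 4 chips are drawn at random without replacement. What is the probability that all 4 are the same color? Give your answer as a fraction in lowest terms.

There are C(22,4) = 7315 ways to draw 4 chips.
All same color: C(7,4) + C(11,4) + C(4,4) = 35 + 330 + 1 = 366.
Probability = 366/7315.

366/7315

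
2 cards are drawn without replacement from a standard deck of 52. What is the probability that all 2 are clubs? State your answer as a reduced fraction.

1/17

There are C(52,2) = 1326 possible 2-card hands.
Hands that are all clubs: C(13,2) = 78.
Probability = 78/1326 = 1/17.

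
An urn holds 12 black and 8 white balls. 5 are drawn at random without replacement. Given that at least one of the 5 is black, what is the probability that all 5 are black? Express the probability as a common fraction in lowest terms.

99/1931

Work in counts. Selections with at least one black: C(20,5) − C(8,5) = 15504 − 56 = 15448.
Of those, selections where all 5 are black: C(12,5) = 792.
Conditional probability = 792/15448 = 99/1931.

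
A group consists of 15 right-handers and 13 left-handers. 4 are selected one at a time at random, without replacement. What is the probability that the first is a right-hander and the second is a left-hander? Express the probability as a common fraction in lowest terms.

65/252

Multiply the conditional probabilities at each draw: 15/28 · 13/27 = 195/756 = 65/252.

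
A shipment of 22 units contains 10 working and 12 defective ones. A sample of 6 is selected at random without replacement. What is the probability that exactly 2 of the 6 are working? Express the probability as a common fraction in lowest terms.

The sample space is all 6-subsets of the 22: C(22,6) = 74613.
Selections with exactly 2 working: choose 2 of the 10 working and 4 of the 12 defective, C(10,2)·C(12,4) = 45·495 = 22275.
Probability = 22275/74613 = 675/2261.

675/2261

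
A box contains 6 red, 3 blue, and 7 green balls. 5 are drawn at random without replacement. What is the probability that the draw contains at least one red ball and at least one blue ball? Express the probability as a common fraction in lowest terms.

475/728

There are C(16,5) = 4368 possible draws.
By inclusion-exclusion on the complements, draws missing all red or all blue: C(10,5) + C(13,5) − C(7,5) = 252 + 1287 − 21 = 1518.
So draws with at least one of each: 4368 − 1518 = 2850, probability 2850/4368 = 475/728.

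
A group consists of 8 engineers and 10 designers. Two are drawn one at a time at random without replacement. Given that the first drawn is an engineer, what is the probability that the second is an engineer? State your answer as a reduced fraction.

After removing one engineer, 17 remain: 7 engineers and 10 designers.
So the probability the next is an engineer is 7/17.

7/17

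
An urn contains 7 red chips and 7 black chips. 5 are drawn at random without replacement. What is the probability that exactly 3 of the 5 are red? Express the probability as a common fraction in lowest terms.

There are C(14,5) = 2002 ways to choose 5 from 14.
Selections with exactly 3 red: choose 3 of the 7 red and 2 of the 7 black, C(7,3)·C(7,2) = 35·21 = 735.
Probability = 735/2002 = 105/286.

105/286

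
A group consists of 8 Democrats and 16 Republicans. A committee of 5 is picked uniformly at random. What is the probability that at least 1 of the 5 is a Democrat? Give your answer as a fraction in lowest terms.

There are C(24,5) = 42504 ways to choose the 5.
The complement is all 5 are Republicans: C(16,5) = 4368.
Probability = 1 − 4368/42504 = 38136/42504 = 227/253.

227/253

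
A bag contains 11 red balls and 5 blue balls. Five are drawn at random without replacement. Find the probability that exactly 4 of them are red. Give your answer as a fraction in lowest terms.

275/728

The sample space is all 5-subsets of the 16: C(16,5) = 4368.
Selections with exactly 4 red: choose 4 of the 11 red and 1 of the 5 blue, C(11,4)·C(5,1) = 330·5 = 1650.
Probability = 1650/4368 = 275/728.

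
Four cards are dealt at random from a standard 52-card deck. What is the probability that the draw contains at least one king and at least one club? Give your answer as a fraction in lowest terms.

52799/270725

There are C(52,4) = 270725 possible draws.
By inclusion-exclusion on the complements, draws missing all kings or all clubs: C(48,4) + C(39,4) − C(36,4) = 194580 + 82251 − 58905 = 217926.
So draws with at least one of each: 270725 − 217926 = 52799, probability 52799/270725.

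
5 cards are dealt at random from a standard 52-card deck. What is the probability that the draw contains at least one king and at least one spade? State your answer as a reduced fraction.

229297/866320

There are C(52,5) = 2598960 possible draws.
By inclusion-exclusion on the complements, draws missing all kings or all spades: C(48,5) + C(39,5) − C(36,5) = 1712304 + 575757 − 376992 = 1911069.
So draws with at least one of each: 2598960 − 1911069 = 687891, probability 687891/2598960 = 229297/866320.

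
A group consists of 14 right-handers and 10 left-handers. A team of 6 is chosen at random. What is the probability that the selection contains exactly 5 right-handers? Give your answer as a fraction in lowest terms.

65/437

Total number of selections: C(24,6) = 134596.
Selections with exactly 5 right-handers: choose 5 of the 14 right-handers and 1 of the 10 left-handers, C(14,5)·C(10,1) = 2002·10 = 20020.
Probability = 20020/134596 = 65/437.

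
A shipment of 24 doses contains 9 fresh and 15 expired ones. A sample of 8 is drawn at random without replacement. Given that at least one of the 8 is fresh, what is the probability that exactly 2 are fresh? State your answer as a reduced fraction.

Work in counts. Selections with at least one fresh: C(24,8) − C(15,8) = 735471 − 6435 = 729036.
Of those, selections where exactly 2 are fresh: C(9,2)·C(15,6) = 36·5005 = 180180.
Conditional probability = 180180/729036 = 65/263.

65/263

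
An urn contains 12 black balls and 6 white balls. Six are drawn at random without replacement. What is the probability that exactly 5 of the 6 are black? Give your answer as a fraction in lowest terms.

Total number of selections: C(18,6) = 18564.
Selections with exactly 5 black: choose 5 of the 12 black and 1 of the 6 white, C(12,5)·C(6,1) = 792·6 = 4752.
Probability = 4752/18564 = 396/1547.

396/1547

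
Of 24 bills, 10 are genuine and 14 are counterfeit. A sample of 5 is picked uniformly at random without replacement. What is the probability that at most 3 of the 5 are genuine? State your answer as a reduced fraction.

234/253

There are C(24,5) = 42504 ways to choose the 5.
Count the complement (more than 3 genuine): C(10,4)·C(14,1) + C(10,5)·C(14,0) = 2940 + 252 = 3192.
Probability = 1 − 3192/42504 = 39312/42504 = 234/253.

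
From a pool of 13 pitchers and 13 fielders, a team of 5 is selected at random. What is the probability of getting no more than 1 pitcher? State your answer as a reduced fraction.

There are C(26,5) = 65780 ways to choose the 5.
Favorable selections (no more than 1 pitcher): C(13,0)·C(13,5) + C(13,1)·C(13,4) = 1287 + 9295 = 10582.
Probability = 10582/65780 = 37/230.

37/230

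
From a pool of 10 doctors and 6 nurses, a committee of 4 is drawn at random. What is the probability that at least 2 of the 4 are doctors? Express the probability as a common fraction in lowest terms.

There are C(16,4) = 1820 ways to choose the 4.
Favorable selections (at least 2 doctors): C(10,2)·C(6,2) + C(10,3)·C(6,1) + C(10,4)·C(6,0) = 675 + 720 + 210 = 1605.
Probability = 1605/1820 = 321/364.

321/364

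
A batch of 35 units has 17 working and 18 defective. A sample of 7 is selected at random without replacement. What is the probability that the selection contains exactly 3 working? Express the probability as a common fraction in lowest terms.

3060/9889

There are C(35,7) = 6724520 ways to choose 7 from 35.
Selections with exactly 3 working: choose 3 of the 17 working and 4 of the 18 defective, C(17,3)·C(18,4) = 680·3060 = 2080800.
Probability = 2080800/6724520 = 3060/9889.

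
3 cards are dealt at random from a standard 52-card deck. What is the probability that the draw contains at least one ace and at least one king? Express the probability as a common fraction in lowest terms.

188/5525

There are C(52,3) = 22100 possible draws.
By inclusion-exclusion on the complements, draws missing all aces or all kings: C(48,3) + C(48,3) − C(44,3) = 17296 + 17296 − 13244 = 21348.
So draws with at least one of each: 22100 − 21348 = 752, probability 752/22100 = 188/5525.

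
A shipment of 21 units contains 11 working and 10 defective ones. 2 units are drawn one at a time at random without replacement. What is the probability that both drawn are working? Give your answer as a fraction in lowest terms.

11/42

Multiply the conditional probabilities at each draw: 11/21 · 10/20 = 110/420 = 11/42.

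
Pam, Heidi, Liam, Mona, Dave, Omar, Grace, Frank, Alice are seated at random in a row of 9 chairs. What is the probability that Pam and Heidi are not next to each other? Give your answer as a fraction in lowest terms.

There are 9! = 362880 arrangements.
Arrangements with Pam and Heidi adjacent: 2·8! = 80640.
So not adjacent: 362880 − 80640 = 282240, probability 282240/362880 = 7/9.

7/9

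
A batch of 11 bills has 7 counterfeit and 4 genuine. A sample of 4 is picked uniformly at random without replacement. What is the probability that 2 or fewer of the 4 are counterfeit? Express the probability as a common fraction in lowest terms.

31/66

Total selections: C(11,4) = 330.
Count the complement (more than 2 counterfeit): C(7,3)·C(4,1) + C(7,4)·C(4,0) = 140 + 35 = 175.
Probability = 1 − 175/330 = 155/330 = 31/66.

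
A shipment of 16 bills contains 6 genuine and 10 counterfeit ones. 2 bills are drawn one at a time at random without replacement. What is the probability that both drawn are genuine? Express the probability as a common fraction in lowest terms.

1/8

Multiply the conditional probabilities at each draw: 6/16 · 5/15 = 30/240 = 1/8.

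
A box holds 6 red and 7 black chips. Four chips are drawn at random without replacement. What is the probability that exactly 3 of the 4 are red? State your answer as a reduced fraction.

28/143

There are C(13,4) = 715 ways to choose 4 from 13.
Selections with exactly 3 red: choose 3 of the 6 red and 1 of the 7 black, C(6,3)·C(7,1) = 20·7 = 140.
Probability = 140/715 = 28/143.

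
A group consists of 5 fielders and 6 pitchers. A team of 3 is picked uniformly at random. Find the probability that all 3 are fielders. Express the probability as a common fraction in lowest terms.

2/33

There are C(11,3) = 165 possible selections.
Selections with all fielders: C(5,3) = 10.
Probability = 10/165 = 2/33.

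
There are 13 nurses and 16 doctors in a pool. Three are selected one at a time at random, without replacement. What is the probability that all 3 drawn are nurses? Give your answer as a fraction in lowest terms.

143/1827

Multiply the conditional probabilities at each draw: 13/29 · 12/28 · 11/27 = 1716/21924 = 143/1827.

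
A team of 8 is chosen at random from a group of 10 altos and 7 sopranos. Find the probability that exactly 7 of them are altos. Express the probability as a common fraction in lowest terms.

84/2431

There are C(17,8) = 24310 ways to choose 8 from 17.
Selections with exactly 7 altos: choose 7 of the 10 altos and 1 of the 7 sopranos, C(10,7)·C(7,1) = 120·7 = 840.
Probability = 840/24310 = 84/2431.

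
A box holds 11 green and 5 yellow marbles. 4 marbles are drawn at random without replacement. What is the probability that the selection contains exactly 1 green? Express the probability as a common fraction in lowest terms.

Total number of selections: C(16,4) = 1820.
Selections with exactly 1 green: choose 1 of the 11 green and 3 of the 5 yellow, C(11,1)·C(5,3) = 11·10 = 110.
Probability = 110/1820 = 11/182.

11/182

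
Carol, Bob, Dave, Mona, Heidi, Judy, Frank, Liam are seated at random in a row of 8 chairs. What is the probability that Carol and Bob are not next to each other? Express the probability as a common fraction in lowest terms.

There are 8! = 40320 arrangements.
Arrangements with Carol and Bob adjacent: 2·7! = 10080.
So not adjacent: 40320 − 10080 = 30240, probability 30240/40320 = 3/4.

3/4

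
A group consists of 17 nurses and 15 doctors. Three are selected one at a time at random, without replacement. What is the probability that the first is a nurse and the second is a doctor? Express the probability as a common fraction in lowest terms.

255/992

Multiply the conditional probabilities at each draw: 17/32 · 15/31 = 255/992.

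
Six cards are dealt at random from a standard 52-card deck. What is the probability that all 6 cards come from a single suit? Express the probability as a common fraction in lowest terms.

66/195755

There are C(52,6) = 20358520 possible 6-card hands.
Hands of one suit: 4 suits × C(13,6) = 4·1716 = 6864.
Probability = 6864/20358520 = 66/195755.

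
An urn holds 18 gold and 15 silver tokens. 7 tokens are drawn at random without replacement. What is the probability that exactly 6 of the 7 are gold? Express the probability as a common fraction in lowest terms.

7735/118668

Total number of selections: C(33,7) = 4272048.
Selections with exactly 6 gold: choose 6 of the 18 gold and 1 of the 15 silver, C(18,6)·C(15,1) = 18564·15 = 278460.
Probability = 278460/4272048 = 7735/118668.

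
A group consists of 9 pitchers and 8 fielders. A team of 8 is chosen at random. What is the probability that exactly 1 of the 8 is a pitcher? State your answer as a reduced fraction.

36/12155

The sample space is all 8-subsets of the 17: C(17,8) = 24310.
Selections with exactly 1 pitcher: choose 1 of the 9 pitchers and 7 of the 8 fielders, C(9,1)·C(8,7) = 9·8 = 72.
Probability = 72/24310 = 36/12155.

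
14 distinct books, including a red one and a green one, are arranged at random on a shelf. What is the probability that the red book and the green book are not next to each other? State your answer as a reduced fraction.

There are 14! = 87178291200 arrangements.
Arrangements with the red book and the green book adjacent: 2·13! = 12454041600.
So not adjacent: 87178291200 − 12454041600 = 74724249600, probability 74724249600/87178291200 = 6/7.

6/7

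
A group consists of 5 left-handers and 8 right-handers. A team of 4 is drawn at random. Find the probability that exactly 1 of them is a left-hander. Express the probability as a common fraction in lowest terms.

56/143

There are C(13,4) = 715 ways to choose 4 from 13.
Selections with exactly 1 left-hander: choose 1 of the 5 left-handers and 3 of the 8 right-handers, C(5,1)·C(8,3) = 5·56 = 280.
Probability = 280/715 = 56/143.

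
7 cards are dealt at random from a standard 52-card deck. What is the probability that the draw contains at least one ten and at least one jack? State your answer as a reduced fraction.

There are C(52,7) = 133784560 possible draws.
By inclusion-exclusion on the complements, draws missing all tens or all jacks: C(48,7) + C(48,7) − C(44,7) = 73629072 + 73629072 − 38320568 = 108937576.
So draws with at least one of each: 133784560 − 108937576 = 24846984, probability 24846984/133784560 = 3105873/16723070.

3105873/16723070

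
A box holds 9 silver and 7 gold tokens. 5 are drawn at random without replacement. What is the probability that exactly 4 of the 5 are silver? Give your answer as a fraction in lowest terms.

The sample space is all 5-subsets of the 16: C(16,5) = 4368.
Selections with exactly 4 silver: choose 4 of the 9 silver and 1 of the 7 gold, C(9,4)·C(7,1) = 126·7 = 882.
Probability = 882/4368 = 21/104.

21/104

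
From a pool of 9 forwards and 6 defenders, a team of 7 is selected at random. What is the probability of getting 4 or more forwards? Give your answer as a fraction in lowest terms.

10/13

There are C(15,7) = 6435 ways to choose the 7.
Count the complement (fewer than 4 forwards): C(9,1)·C(6,6) + C(9,2)·C(6,5) + C(9,3)·C(6,4) = 9 + 216 + 1260 = 1485.
Probability = 1 − 1485/6435 = 4950/6435 = 10/13.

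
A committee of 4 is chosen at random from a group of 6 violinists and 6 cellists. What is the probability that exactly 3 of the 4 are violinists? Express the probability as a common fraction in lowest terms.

Total number of selections: C(12,4) = 495.
Selections with exactly 3 violinists: choose 3 of the 6 violinists and 1 of the 6 cellists, C(6,3)·C(6,1) = 20·6 = 120.
Probability = 120/495 = 8/33.

8/33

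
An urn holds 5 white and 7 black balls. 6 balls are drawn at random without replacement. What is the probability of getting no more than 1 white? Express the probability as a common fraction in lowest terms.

Total selections: C(12,6) = 924.
Favorable selections (no more than 1 white): C(5,0)·C(7,6) + C(5,1)·C(7,5) = 7 + 105 = 112.
Probability = 112/924 = 4/33.

4/33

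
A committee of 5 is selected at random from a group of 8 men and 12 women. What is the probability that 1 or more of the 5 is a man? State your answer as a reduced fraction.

Total selections: C(20,5) = 15504.
Favorable selections (1 or more man): C(8,1)·C(12,4) + C(8,2)·C(12,3) + C(8,3)·C(12,2) + C(8,4)·C(12,1) + C(8,5)·C(12,0) = 3960 + 6160 + 3696 + 840 + 56 = 14712.
Probability = 14712/15504 = 613/646.

613/646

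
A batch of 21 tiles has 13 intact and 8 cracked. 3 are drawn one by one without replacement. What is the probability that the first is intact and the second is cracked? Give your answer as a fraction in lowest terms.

Multiply the conditional probabilities at each draw: 13/21 · 8/20 = 104/420 = 26/105.

26/105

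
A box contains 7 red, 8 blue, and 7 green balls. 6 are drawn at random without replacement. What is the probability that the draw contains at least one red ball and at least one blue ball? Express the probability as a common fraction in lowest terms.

3172/3553

There are C(22,6) = 74613 possible draws.
By inclusion-exclusion on the complements, draws missing all red or all blue: C(15,6) + C(14,6) − C(7,6) = 5005 + 3003 − 7 = 8001.
So draws with at least one of each: 74613 − 8001 = 66612, probability 66612/74613 = 3172/3553.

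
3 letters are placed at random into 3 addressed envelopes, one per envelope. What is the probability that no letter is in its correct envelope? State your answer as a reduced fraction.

1/3

There are 3! = 6 assignments.
By inclusion-exclusion, assignments with no fixed points: C(3,0)·3! − C(3,1)·2! + C(3,2)·1! − C(3,3)·0! = 2.
Probability = 2/6 = 1/3.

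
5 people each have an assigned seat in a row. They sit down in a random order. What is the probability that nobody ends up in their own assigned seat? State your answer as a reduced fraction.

There are 5! = 120 seatings.
By inclusion-exclusion, seatings with no fixed points: C(5,0)·5! − C(5,1)·4! + C(5,2)·3! − C(5,3)·2! + C(5,4)·1! − C(5,5)·0! = 44.
Probability = 44/120 = 11/30.

11/30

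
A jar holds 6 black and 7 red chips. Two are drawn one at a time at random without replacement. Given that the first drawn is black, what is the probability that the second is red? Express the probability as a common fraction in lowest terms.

7/12

After removing one black, 12 remain: 5 black and 7 red.
So the probability the next is red is 7/12.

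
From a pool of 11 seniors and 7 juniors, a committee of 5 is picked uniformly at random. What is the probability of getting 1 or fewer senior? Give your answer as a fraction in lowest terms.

Total selections: C(18,5) = 8568.
Favorable selections (1 or fewer senior): C(11,0)·C(7,5) + C(11,1)·C(7,4) = 21 + 385 = 406.
Probability = 406/8568 = 29/612.

29/612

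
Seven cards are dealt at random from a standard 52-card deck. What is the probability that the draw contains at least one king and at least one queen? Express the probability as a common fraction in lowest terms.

There are C(52,7) = 133784560 possible draws.
By inclusion-exclusion on the complements, draws missing all kings or all queens: C(48,7) + C(48,7) − C(44,7) = 73629072 + 73629072 − 38320568 = 108937576.
So draws with at least one of each: 133784560 − 108937576 = 24846984, probability 24846984/133784560 = 3105873/16723070.

3105873/16723070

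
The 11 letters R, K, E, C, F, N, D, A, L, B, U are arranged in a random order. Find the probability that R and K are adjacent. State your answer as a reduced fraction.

There are 11! = 39916800 arrangements.
Treat R and K as a block: 10! arrangements of the blocks × 2 orders within the block = 2·3628800 = 7257600.
Probability = 7257600/39916800 = 2/11.

2/11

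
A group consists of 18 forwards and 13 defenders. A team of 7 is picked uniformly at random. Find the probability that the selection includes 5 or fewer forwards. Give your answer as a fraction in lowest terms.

Total selections: C(31,7) = 2629575.
Favorable selections (5 or fewer forwards): C(18,0)·C(13,7) + C(18,1)·C(13,6) + C(18,2)·C(13,5) + C(18,3)·C(13,4) + C(18,4)·C(13,3) + C(18,5)·C(13,2) = 1716 + 30888 + 196911 + 583440 + 875160 + 668304 = 2356419.
Probability = 2356419/2629575 = 60421/67425.

60421/67425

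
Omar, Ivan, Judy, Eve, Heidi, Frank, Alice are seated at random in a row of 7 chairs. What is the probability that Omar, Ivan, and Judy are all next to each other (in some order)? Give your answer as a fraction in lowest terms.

1/7

There are 7! = 5040 arrangements.
Treat the three as one block: 5! placements × 3! orders within the block = 120·6 = 720.
Probability = 720/5040 = 1/7.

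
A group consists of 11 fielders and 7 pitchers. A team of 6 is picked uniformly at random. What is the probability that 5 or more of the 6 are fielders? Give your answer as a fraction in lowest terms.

44/221

Total selections: C(18,6) = 18564.
Favorable selections (5 or more fielders): C(11,5)·C(7,1) + C(11,6)·C(7,0) = 3234 + 462 = 3696.
Probability = 3696/18564 = 44/221.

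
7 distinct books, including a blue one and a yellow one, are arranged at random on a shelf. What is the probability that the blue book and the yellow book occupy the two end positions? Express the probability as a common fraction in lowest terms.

There are 7! = 5040 arrangements.
Place the blue book and the yellow book at the ends in 2 ways, arrange the remaining 5 in 5! = 120 ways: 2·120 = 240.
Probability = 240/5040 = 1/21.

1/21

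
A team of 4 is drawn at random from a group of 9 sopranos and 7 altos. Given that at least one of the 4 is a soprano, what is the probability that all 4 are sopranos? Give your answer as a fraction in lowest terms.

Work in counts. Selections with at least one soprano: C(16,4) − C(7,4) = 1820 − 35 = 1785.
Of those, selections where all 4 are sopranos: C(9,4) = 126.
Conditional probability = 126/1785 = 6/85.

6/85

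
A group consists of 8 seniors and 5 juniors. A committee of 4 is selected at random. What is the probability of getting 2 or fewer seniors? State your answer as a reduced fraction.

73/143

Total selections: C(13,4) = 715.
Favorable selections (2 or fewer seniors): C(8,0)·C(5,4) + C(8,1)·C(5,3) + C(8,2)·C(5,2) = 5 + 80 + 280 = 365.
Probability = 365/715 = 73/143.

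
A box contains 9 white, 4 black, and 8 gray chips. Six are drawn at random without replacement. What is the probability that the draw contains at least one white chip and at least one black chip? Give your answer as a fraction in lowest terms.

There are C(21,6) = 54264 possible draws.
By inclusion-exclusion on the complements, draws missing all white or all black: C(12,6) + C(17,6) − C(8,6) = 924 + 12376 − 28 = 13272.
So draws with at least one of each: 54264 − 13272 = 40992, probability 40992/54264 = 244/323.

244/323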